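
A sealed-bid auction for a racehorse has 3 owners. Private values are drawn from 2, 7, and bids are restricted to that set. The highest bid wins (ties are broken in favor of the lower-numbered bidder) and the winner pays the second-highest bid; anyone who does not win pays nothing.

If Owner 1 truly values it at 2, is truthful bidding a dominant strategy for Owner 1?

Check each profile of the others' bids and compare truth against every alternative bid.
Others bid (2, 7): truth gives 0, best alternative gives -5.
Others bid (7, 2): truth gives 0, best alternative gives -5.
Others bid (7, 7): truth gives 0, best alternative gives -5.
Others bid (2, 2): truth gives 0, best alternative gives 0.
In every case the truthful bid is at least as good as any alternative, so it is a dominant strategy.

Yes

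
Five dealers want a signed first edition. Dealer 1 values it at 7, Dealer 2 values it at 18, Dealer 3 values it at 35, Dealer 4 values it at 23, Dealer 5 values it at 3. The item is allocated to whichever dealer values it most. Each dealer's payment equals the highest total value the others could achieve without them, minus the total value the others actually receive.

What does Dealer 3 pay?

Dealer 3 has the highest value and receives the item.
Without Dealer 3, the item would go to the next-highest value, 23, so the others could achieve 23.
With Dealer 3 present and winning, the others receive nothing, so their total is 0.
Payment = 23 - 0 = 23.

23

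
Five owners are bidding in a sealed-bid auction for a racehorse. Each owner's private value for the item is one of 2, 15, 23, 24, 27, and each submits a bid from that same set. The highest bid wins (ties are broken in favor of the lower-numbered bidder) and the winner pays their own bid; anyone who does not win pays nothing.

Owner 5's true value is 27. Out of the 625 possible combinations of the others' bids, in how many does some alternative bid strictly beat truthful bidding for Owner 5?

81

Others bid (2, 2, 2, 2): truth gives 0; bid 15 gives 12 > 0. Violating.
Others bid (2, 2, 2, 15): truth gives 0; bid 23 gives 4 > 0. Violating.
Others bid (2, 2, 2, 23): truth gives 0; bid 24 gives 3 > 0. Violating.
Others bid (2, 2, 15, 2): truth gives 0; bid 23 gives 4 > 0. Violating.
Others bid (2, 2, 2, 24): truth gives 0; no alternative beats it.
Others bid (2, 2, 2, 27): truth gives 0; no alternative beats it.
(Checking all 625 profiles: 81 have a profitable deviation, 544 do not.)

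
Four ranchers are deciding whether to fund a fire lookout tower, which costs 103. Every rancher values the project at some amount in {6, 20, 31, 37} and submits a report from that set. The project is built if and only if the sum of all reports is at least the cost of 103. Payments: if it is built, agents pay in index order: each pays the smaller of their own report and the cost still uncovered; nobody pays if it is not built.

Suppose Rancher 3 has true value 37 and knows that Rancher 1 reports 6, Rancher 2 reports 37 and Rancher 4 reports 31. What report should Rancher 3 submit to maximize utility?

31

Report 6: project not built, utility 0.
Report 20: project not built, utility 0.
Report 31: project built, pays 31, utility 37 - 31 = 6.
Report 37: project built, pays 37, utility 37 - 37 = 0.
The best choice is 31 with utility 6.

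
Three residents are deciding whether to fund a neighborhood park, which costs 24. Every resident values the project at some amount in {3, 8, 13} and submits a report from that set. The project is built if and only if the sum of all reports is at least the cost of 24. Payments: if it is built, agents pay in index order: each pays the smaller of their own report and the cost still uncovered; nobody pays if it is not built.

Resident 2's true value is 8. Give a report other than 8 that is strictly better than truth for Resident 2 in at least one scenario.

3

Suppose Resident 1 reports 8 and Resident 3 reports 13.
Report 8: project built, pays 8, utility 8 - 8 = 0.
Report 3: project built, pays 3, utility 8 - 3 = 5.
So reporting 3 beats truth here (5 > 0).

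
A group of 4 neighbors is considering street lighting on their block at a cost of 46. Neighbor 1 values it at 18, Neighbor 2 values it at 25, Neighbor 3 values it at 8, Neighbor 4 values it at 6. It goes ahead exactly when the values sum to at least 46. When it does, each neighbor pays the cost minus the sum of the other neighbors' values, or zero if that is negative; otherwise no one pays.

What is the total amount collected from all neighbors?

21

Total value 57 ≥ cost 46, so it is built.
Neighbor 1: others sum to 39; max(0, 46 - 39) = 7.
Neighbor 2: others sum to 32; max(0, 46 - 32) = 14.
Neighbor 3: others sum to 49; max(0, 46 - 49) = 0.
Neighbor 4: others sum to 51; max(0, 46 - 51) = 0.
Total collected = 7 + 14 + 0 + 0 = 21.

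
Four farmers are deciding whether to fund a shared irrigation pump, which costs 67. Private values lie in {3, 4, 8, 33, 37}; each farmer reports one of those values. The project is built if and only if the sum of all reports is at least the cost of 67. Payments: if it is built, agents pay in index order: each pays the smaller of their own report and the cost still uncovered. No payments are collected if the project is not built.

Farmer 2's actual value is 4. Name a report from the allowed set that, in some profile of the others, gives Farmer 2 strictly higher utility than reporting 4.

3

Suppose Farmer 1 reports 3, Farmer 3 reports 33 and Farmer 4 reports 33.
Report 4: project built, pays 4, utility 4 - 4 = 0.
Report 3: project built, pays 3, utility 4 - 3 = 1.
So reporting 3 beats truth here (1 > 0).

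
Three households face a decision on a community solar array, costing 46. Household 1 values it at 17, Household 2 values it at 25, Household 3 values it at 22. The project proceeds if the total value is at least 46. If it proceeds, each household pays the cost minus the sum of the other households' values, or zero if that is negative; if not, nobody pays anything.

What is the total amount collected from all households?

11

Total value 64 ≥ cost 46, so it is built.
Household 1: others sum to 47; max(0, 46 - 47) = 0.
Household 2: others sum to 39; max(0, 46 - 39) = 7.
Household 3: others sum to 42; max(0, 46 - 42) = 4.
Total collected = 0 + 7 + 4 = 11.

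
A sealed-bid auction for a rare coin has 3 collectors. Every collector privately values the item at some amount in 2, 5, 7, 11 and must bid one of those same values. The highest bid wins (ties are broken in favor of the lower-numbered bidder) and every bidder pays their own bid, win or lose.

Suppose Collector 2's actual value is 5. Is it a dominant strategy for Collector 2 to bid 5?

Consider the case where Collector 1 bids 2 and Collector 3 bids 7.
Truthful bid 5: loses but pays 5, utility -5.
Bid 2 instead: loses but pays 2, utility -2.
Since -2 > -5, bidding 2 is strictly better here, so truthful bidding is not dominant.

No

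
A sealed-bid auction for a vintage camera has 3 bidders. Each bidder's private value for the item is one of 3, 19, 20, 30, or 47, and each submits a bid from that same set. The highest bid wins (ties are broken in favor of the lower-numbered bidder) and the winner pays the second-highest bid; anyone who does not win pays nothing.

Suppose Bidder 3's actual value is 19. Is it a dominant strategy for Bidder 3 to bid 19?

Check each profile of the others' bids and compare truth against every alternative bid.
Others bid (3, 3): truth gives 16, best alternative gives 16.
Others bid (3, 19): truth gives 0, best alternative gives 0.
Others bid (3, 20): truth gives 0, best alternative gives 0.
Others bid (3, 30): truth gives 0, best alternative gives 0.
Others bid (3, 47): truth gives 0, best alternative gives 0.
Others bid (19, 3): truth gives 0, best alternative gives 0.
(Remaining 19 profiles checked similarly; truth is weakly best in each.)
In every case the truthful bid is at least as good as any alternative, so it is a dominant strategy.

Yes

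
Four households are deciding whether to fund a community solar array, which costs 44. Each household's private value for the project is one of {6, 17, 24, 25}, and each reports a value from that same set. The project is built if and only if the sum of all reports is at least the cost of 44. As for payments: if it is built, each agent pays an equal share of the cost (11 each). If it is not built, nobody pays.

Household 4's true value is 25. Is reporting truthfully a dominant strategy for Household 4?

Check each profile of the others' reports and compare truth against every alternative report.
Others report (6, 6, 17): truth gives 14, best alternative gives 14.
Others report (6, 6, 24): truth gives 14, best alternative gives 14.
Others report (6, 6, 25): truth gives 14, best alternative gives 14.
Others report (6, 17, 6): truth gives 14, best alternative gives 14.
Others report (6, 17, 17): truth gives 14, best alternative gives 14.
Others report (6, 17, 24): truth gives 14, best alternative gives 14.
(Remaining 58 profiles checked similarly; truth is weakly best in each.)
In every case the truthful report is at least as good as any alternative, so it is a dominant strategy.

Yes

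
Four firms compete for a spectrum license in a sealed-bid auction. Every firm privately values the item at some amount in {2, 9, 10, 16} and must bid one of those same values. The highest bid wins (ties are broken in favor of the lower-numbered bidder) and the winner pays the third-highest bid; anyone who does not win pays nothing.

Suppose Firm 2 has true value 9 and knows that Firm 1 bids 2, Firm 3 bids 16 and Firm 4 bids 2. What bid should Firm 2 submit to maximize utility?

16

Bid 2: loses, pays 0, utility 0.
Bid 9: loses, pays 0, utility 0.
Bid 10: loses, pays 0, utility 0.
Bid 16: wins, pays 2, utility 9 - 2 = 7.
The best choice is 16 with utility 7.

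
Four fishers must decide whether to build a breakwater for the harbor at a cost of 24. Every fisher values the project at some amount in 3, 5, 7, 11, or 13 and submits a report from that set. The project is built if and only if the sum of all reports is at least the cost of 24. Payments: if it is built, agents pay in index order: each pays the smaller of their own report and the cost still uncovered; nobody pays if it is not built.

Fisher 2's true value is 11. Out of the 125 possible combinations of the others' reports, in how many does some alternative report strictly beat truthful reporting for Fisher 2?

108

Others report (3, 3, 11): truth gives 0; report 7 gives 4 > 0. Violating.
Others report (3, 3, 13): truth gives 0; report 5 gives 6 > 0. Violating.
Others report (3, 5, 11): truth gives 0; report 5 gives 6 > 0. Violating.
Others report (3, 5, 13): truth gives 0; report 3 gives 8 > 0. Violating.
Others report (3, 3, 3): truth gives 0; no alternative beats it.
Others report (3, 3, 5): truth gives 0; no alternative beats it.
(Checking all 125 profiles: 108 have a profitable deviation, 17 do not.)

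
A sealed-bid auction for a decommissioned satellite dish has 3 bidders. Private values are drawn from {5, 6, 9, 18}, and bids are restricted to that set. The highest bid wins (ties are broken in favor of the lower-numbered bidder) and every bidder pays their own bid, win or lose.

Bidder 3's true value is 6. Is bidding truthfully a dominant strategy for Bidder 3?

No

Consider the case where Bidder 1 bids 5 and Bidder 2 bids 6.
Truthful bid 6: loses but pays 6, utility -6.
Bid 5 instead: loses but pays 5, utility -5.
Since -5 > -6, bidding 5 is strictly better here, so truthful bidding is not dominant.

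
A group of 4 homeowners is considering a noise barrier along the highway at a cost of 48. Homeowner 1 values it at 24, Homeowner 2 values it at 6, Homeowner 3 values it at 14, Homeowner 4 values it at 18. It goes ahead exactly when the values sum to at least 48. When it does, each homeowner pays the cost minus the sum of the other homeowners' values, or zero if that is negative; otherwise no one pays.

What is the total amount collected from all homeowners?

14

Total value 62 ≥ cost 48, so it is built.
Homeowner 1: others sum to 38; max(0, 48 - 38) = 10.
Homeowner 2: others sum to 56; max(0, 48 - 56) = 0.
Homeowner 3: others sum to 48; max(0, 48 - 48) = 0.
Homeowner 4: others sum to 44; max(0, 48 - 44) = 4.
Total collected = 10 + 0 + 0 + 4 = 14.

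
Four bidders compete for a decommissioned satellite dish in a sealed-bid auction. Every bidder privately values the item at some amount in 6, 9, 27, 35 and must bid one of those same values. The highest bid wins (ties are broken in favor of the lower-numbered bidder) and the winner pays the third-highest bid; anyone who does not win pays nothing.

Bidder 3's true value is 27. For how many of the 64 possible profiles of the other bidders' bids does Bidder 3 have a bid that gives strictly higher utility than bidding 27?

12

Others bid (6, 6, 35): truth gives 0; bid 35 gives 21 > 0. Violating.
Others bid (6, 9, 35): truth gives 0; bid 35 gives 18 > 0. Violating.
Others bid (6, 27, 6): truth gives 0; bid 35 gives 21 > 0. Violating.
Others bid (6, 27, 9): truth gives 0; bid 35 gives 18 > 0. Violating.
Others bid (6, 6, 6): truth gives 21; no alternative beats it.
Others bid (6, 6, 9): truth gives 21; no alternative beats it.
(Checking all 64 profiles: 12 have a profitable deviation, 52 do not.)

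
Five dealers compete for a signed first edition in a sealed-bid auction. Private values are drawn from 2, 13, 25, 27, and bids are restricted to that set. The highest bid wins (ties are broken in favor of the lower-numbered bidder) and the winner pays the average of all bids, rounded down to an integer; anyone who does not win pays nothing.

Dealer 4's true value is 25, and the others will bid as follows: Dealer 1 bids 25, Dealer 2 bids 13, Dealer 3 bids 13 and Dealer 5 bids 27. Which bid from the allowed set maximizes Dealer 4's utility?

27

Bid 2: loses, pays 0, utility 0.
Bid 13: loses, pays 0, utility 0.
Bid 25: loses, pays 0, utility 0.
Bid 27: wins, pays 21, utility 25 - 21 = 4.
The best choice is 27 with utility 4.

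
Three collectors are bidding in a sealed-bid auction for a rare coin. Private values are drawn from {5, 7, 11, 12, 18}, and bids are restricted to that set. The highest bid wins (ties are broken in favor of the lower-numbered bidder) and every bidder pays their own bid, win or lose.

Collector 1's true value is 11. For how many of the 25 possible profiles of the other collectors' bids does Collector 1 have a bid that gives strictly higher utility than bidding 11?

Others bid (5, 5): truth gives 0; bid 5 gives 6 > 0. Violating.
Others bid (5, 7): truth gives 0; bid 7 gives 4 > 0. Violating.
Others bid (5, 12): truth gives -11; bid 12 gives -1 > -11. Violating.
Others bid (5, 18): truth gives -11; bid 5 gives -5 > -11. Violating.
Others bid (5, 11): truth gives 0; no alternative beats it.
Others bid (7, 11): truth gives 0; no alternative beats it.
(Checking all 25 profiles: 20 have a profitable deviation, 5 do not.)

20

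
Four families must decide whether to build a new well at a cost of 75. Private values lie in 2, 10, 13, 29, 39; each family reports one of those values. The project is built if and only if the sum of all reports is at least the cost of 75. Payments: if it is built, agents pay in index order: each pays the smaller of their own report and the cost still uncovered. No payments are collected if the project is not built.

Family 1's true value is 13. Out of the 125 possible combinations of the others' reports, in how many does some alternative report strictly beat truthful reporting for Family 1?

44

Others report (2, 29, 39): truth gives 0; report 10 gives 3 > 0. Violating.
Others report (2, 39, 29): truth gives 0; report 10 gives 3 > 0. Violating.
Others report (2, 39, 39): truth gives 0; report 2 gives 11 > 0. Violating.
Others report (10, 29, 29): truth gives 0; report 10 gives 3 > 0. Violating.
Others report (2, 2, 2): truth gives 0; no alternative beats it.
Others report (2, 2, 10): truth gives 0; no alternative beats it.
(Checking all 125 profiles: 44 have a profitable deviation, 81 do not.)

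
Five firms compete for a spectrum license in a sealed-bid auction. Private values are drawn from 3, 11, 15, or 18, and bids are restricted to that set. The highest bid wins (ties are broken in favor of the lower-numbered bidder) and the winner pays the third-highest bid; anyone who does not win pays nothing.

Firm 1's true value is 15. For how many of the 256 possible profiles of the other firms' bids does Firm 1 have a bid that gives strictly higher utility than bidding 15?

32

Others bid (3, 3, 3, 18): truth gives 0; bid 18 gives 12 > 0. Violating.
Others bid (3, 3, 11, 18): truth gives 0; bid 18 gives 4 > 0. Violating.
Others bid (3, 3, 18, 3): truth gives 0; bid 18 gives 12 > 0. Violating.
Others bid (3, 3, 18, 11): truth gives 0; bid 18 gives 4 > 0. Violating.
Others bid (3, 3, 3, 3): truth gives 12; no alternative beats it.
Others bid (3, 3, 3, 11): truth gives 12; no alternative beats it.
(Checking all 256 profiles: 32 have a profitable deviation, 224 do not.)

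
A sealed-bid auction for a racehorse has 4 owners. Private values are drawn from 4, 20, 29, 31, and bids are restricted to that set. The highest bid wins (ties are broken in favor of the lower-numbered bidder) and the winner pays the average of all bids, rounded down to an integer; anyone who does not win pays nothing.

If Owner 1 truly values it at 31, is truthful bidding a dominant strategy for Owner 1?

No

Consider the case where Owner 2 bids 4, Owner 3 bids 4 and Owner 4 bids 4.
Truthful bid 31: wins, pays 10, utility 31 - 10 = 21.
Bid 4 instead: wins, pays 4, utility 31 - 4 = 27.
Since 27 > 21, bidding 4 is strictly better here, so truthful bidding is not dominant.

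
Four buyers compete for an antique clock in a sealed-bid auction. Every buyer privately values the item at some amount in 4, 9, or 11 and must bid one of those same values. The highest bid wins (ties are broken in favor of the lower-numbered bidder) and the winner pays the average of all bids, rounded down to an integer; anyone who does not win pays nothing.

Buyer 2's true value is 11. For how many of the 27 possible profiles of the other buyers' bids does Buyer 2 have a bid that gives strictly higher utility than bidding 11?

Others bid (4, 4, 9): truth gives 4; bid 9 gives 5 > 4. Violating.
Others bid (4, 9, 4): truth gives 4; bid 9 gives 5 > 4. Violating.
Others bid (4, 9, 9): truth gives 3; bid 9 gives 4 > 3. Violating.
Others bid (4, 4, 4): truth gives 6; no alternative beats it.
Others bid (4, 4, 11): truth gives 4; no alternative beats it.
(Checking all 27 profiles: 3 have a profitable deviation, 24 do not.)

3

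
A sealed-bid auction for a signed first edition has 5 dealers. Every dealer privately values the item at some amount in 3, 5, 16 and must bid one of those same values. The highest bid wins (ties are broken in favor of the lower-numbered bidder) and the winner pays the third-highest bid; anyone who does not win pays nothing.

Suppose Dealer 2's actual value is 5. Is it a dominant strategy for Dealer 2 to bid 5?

No

Consider the case where Dealer 1 bids 3, Dealer 3 bids 3, Dealer 4 bids 3 and Dealer 5 bids 16.
Truthful bid 5: loses, pays 0, utility 0.
Bid 16 instead: wins, pays 3, utility 5 - 3 = 2.
Since 2 > 0, bidding 16 is strictly better here, so truthful bidding is not dominant.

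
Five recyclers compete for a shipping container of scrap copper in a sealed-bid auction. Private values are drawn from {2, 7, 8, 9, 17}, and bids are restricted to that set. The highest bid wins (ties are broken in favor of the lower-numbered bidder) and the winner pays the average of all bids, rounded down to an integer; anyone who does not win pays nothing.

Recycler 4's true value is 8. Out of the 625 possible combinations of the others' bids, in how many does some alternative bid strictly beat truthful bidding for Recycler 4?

99

Others bid (2, 2, 2, 9): truth gives 0; bid 9 gives 4 > 0. Violating.
Others bid (2, 2, 7, 9): truth gives 0; bid 9 gives 3 > 0. Violating.
Others bid (2, 2, 8, 2): truth gives 0; bid 9 gives 4 > 0. Violating.
Others bid (2, 2, 8, 7): truth gives 0; bid 9 gives 3 > 0. Violating.
Others bid (2, 2, 2, 2): truth gives 5; no alternative beats it.
Others bid (2, 2, 2, 7): truth gives 4; no alternative beats it.
(Checking all 625 profiles: 99 have a profitable deviation, 526 do not.)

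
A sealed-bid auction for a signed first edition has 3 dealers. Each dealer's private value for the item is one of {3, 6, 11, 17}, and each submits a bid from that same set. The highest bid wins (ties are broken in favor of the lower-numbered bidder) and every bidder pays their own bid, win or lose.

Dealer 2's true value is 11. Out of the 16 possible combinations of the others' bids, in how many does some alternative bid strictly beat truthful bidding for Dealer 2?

Others bid (3, 3): truth gives 0; bid 6 gives 5 > 0. Violating.
Others bid (3, 6): truth gives 0; bid 6 gives 5 > 0. Violating.
Others bid (3, 17): truth gives -11; bid 3 gives -3 > -11. Violating.
Others bid (6, 17): truth gives -11; bid 3 gives -3 > -11. Violating.
Others bid (3, 11): truth gives 0; no alternative beats it.
Others bid (6, 3): truth gives 0; no alternative beats it.
(Checking all 16 profiles: 12 have a profitable deviation, 4 do not.)

12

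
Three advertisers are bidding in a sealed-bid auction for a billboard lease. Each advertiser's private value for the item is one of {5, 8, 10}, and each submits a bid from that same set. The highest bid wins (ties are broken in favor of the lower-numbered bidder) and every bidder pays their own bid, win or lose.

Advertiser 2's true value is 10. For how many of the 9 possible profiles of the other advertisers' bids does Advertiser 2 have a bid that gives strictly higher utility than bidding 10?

5

Others bid (5, 5): truth gives 0; bid 8 gives 2 > 0. Violating.
Others bid (5, 8): truth gives 0; bid 8 gives 2 > 0. Violating.
Others bid (10, 5): truth gives -10; bid 5 gives -5 > -10. Violating.
Others bid (10, 8): truth gives -10; bid 5 gives -5 > -10. Violating.
Others bid (5, 10): truth gives 0; no alternative beats it.
Others bid (8, 5): truth gives 0; no alternative beats it.
(Checking all 9 profiles: 5 have a profitable deviation, 4 do not.)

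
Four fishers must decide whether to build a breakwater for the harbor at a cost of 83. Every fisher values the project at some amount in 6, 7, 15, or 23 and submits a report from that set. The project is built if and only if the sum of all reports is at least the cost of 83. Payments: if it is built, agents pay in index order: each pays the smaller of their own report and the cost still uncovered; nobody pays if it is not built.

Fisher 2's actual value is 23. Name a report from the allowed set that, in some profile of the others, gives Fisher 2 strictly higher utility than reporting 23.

15

Suppose Fisher 1 reports 23, Fisher 3 reports 23 and Fisher 4 reports 23.
Report 23: project built, pays 23, utility 23 - 23 = 0.
Report 15: project built, pays 15, utility 23 - 15 = 8.
So reporting 15 beats truth here (8 > 0).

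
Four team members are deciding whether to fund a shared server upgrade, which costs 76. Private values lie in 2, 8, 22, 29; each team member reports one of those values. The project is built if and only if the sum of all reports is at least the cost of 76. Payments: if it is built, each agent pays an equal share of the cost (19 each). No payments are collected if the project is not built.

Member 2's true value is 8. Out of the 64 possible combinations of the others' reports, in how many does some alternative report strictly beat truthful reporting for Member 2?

3

Others report (22, 22, 29): truth gives -11; report 2 gives 0 > -11. Violating.
Others report (22, 29, 22): truth gives -11; report 2 gives 0 > -11. Violating.
Others report (29, 22, 22): truth gives -11; report 2 gives 0 > -11. Violating.
Others report (2, 2, 2): truth gives 0; no alternative beats it.
Others report (2, 2, 8): truth gives 0; no alternative beats it.
(Checking all 64 profiles: 3 have a profitable deviation, 61 do not.)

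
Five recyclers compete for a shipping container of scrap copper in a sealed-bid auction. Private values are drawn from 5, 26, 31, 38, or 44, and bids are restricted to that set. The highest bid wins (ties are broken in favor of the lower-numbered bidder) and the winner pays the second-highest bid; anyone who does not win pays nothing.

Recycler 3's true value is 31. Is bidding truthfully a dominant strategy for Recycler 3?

Check each profile of the others' bids and compare truth against every alternative bid.
Others bid (5, 5, 5, 5): truth gives 26, best alternative gives 26.
Others bid (5, 5, 5, 26): truth gives 5, best alternative gives 5.
Others bid (5, 5, 26, 5): truth gives 5, best alternative gives 5.
Others bid (5, 5, 26, 26): truth gives 5, best alternative gives 5.
Others bid (5, 26, 5, 5): truth gives 5, best alternative gives 5.
Others bid (5, 26, 5, 26): truth gives 5, best alternative gives 5.
(Remaining 619 profiles checked similarly; truth is weakly best in each.)
In every case the truthful bid is at least as good as any alternative, so it is a dominant strategy.

Yes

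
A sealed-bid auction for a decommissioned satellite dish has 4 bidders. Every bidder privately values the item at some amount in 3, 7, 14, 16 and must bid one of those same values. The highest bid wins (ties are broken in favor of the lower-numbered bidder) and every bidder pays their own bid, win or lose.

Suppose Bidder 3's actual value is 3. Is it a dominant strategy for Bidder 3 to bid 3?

Check each profile of the others' bids and compare truth against every alternative bid.
Others bid (3, 3, 14): truth gives -3, best alternative gives -7.
Others bid (3, 3, 16): truth gives -3, best alternative gives -7.
Others bid (3, 7, 3): truth gives -3, best alternative gives -7.
Others bid (3, 7, 7): truth gives -3, best alternative gives -7.
Others bid (3, 7, 14): truth gives -3, best alternative gives -7.
Others bid (3, 7, 16): truth gives -3, best alternative gives -7.
(Remaining 58 profiles checked similarly; truth is weakly best in each.)
In every case the truthful bid is at least as good as any alternative, so it is a dominant strategy.

Yes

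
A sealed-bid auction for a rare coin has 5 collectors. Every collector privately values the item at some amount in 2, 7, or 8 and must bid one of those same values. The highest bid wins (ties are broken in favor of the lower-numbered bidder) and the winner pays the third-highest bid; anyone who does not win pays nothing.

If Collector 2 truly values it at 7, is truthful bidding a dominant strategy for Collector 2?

Consider the case where Collector 1 bids 2, Collector 3 bids 2, Collector 4 bids 2 and Collector 5 bids 8.
Truthful bid 7: loses, pays 0, utility 0.
Bid 8 instead: wins, pays 2, utility 7 - 2 = 5.
Since 5 > 0, bidding 8 is strictly better here, so truthful bidding is not dominant.

No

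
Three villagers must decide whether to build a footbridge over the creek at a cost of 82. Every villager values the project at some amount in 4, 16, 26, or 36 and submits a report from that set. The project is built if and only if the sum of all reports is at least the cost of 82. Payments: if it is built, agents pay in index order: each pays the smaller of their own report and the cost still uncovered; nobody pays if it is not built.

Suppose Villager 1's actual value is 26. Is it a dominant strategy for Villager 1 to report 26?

No

Consider the case where Villager 2 reports 36 and Villager 3 reports 36.
Truthful report 26: project built, pays 26, utility 26 - 26 = 0.
Report 16 instead: project built, pays 16, utility 26 - 16 = 10.
Since 10 > 0, reporting 16 is strictly better here, so truthful reporting is not dominant.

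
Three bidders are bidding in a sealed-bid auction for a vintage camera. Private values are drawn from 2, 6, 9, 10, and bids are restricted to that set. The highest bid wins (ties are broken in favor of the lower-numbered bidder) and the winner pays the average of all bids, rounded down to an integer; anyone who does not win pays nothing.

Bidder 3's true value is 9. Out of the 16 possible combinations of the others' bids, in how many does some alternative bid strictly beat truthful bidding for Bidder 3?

Others bid (2, 2): truth gives 5; bid 6 gives 6 > 5. Violating.
Others bid (2, 9): truth gives 0; bid 10 gives 2 > 0. Violating.
Others bid (6, 9): truth gives 0; bid 10 gives 1 > 0. Violating.
Others bid (9, 2): truth gives 0; bid 10 gives 2 > 0. Violating.
Others bid (2, 6): truth gives 4; no alternative beats it.
Others bid (2, 10): truth gives 0; no alternative beats it.
(Checking all 16 profiles: 5 have a profitable deviation, 11 do not.)

5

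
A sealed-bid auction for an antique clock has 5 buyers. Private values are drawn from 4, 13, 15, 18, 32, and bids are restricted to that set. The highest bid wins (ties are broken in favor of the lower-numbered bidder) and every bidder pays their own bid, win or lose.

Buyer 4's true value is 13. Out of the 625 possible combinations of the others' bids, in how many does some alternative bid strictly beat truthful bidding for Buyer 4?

623

Others bid (4, 4, 4, 15): truth gives -13; bid 15 gives -2 > -13. Violating.
Others bid (4, 4, 4, 18): truth gives -13; bid 4 gives -4 > -13. Violating.
Others bid (4, 4, 4, 32): truth gives -13; bid 4 gives -4 > -13. Violating.
Others bid (4, 4, 13, 4): truth gives -13; bid 15 gives -2 > -13. Violating.
Others bid (4, 4, 4, 4): truth gives 0; no alternative beats it.
Others bid (4, 4, 4, 13): truth gives 0; no alternative beats it.
(Checking all 625 profiles: 623 have a profitable deviation, 2 do not.)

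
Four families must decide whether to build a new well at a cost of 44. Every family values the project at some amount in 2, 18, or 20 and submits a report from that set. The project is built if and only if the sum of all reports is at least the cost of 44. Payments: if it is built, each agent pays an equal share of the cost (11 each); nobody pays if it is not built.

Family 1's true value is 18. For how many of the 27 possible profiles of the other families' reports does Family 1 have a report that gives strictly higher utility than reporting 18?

3

Others report (2, 2, 20): truth gives 0; report 20 gives 7 > 0. Violating.
Others report (2, 20, 2): truth gives 0; report 20 gives 7 > 0. Violating.
Others report (20, 2, 2): truth gives 0; report 20 gives 7 > 0. Violating.
Others report (2, 2, 2): truth gives 0; no alternative beats it.
Others report (2, 2, 18): truth gives 0; no alternative beats it.
(Checking all 27 profiles: 3 have a profitable deviation, 24 do not.)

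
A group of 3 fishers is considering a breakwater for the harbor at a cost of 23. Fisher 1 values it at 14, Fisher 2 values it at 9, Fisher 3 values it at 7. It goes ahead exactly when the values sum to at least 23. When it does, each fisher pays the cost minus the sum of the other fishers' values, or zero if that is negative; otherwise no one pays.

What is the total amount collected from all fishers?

9

Total value 30 ≥ cost 23, so it is built.
Fisher 1: others sum to 16; max(0, 23 - 16) = 7.
Fisher 2: others sum to 21; max(0, 23 - 21) = 2.
Fisher 3: others sum to 23; max(0, 23 - 23) = 0.
Total collected = 7 + 2 + 0 = 9.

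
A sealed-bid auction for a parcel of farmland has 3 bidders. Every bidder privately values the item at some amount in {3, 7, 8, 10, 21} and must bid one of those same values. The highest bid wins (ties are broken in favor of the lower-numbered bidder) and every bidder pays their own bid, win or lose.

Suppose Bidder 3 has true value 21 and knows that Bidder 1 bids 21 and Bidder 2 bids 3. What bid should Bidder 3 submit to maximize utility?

Bid 3: loses but pays 3, utility -3.
Bid 7: loses but pays 7, utility -7.
Bid 8: loses but pays 8, utility -8.
Bid 10: loses but pays 10, utility -10.
Bid 21: loses but pays 21, utility -21.
The best choice is 3 with utility -3.

3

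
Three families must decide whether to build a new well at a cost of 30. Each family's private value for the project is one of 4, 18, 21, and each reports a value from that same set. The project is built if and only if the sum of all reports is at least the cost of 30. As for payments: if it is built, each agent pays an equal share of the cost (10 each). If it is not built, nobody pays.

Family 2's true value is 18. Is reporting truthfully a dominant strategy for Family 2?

Check each profile of the others' reports and compare truth against every alternative report.
Others report (4, 18): truth gives 8, best alternative gives 8.
Others report (4, 21): truth gives 8, best alternative gives 8.
Others report (18, 4): truth gives 8, best alternative gives 8.
Others report (18, 18): truth gives 8, best alternative gives 8.
Others report (18, 21): truth gives 8, best alternative gives 8.
Others report (21, 4): truth gives 8, best alternative gives 8.
(Remaining 3 profiles checked similarly; truth is weakly best in each.)
In every case the truthful report is at least as good as any alternative, so it is a dominant strategy.

Yes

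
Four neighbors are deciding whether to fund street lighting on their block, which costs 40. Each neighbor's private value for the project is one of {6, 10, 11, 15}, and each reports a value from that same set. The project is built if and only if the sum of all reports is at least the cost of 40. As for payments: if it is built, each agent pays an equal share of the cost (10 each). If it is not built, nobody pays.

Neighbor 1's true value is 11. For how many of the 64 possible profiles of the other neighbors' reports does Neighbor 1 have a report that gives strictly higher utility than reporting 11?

Others report (6, 6, 15): truth gives 0; report 15 gives 1 > 0. Violating.
Others report (6, 10, 10): truth gives 0; report 15 gives 1 > 0. Violating.
Others report (6, 10, 11): truth gives 0; report 15 gives 1 > 0. Violating.
Others report (6, 11, 10): truth gives 0; report 15 gives 1 > 0. Violating.
Others report (6, 6, 6): truth gives 0; no alternative beats it.
Others report (6, 6, 10): truth gives 0; no alternative beats it.
(Checking all 64 profiles: 15 have a profitable deviation, 49 do not.)

15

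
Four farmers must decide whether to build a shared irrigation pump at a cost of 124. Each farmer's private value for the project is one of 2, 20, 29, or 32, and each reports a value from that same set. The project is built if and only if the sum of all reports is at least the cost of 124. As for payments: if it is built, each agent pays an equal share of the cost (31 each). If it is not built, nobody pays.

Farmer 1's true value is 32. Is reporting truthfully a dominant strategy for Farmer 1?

Yes

Check each profile of the others' reports and compare truth against every alternative report.
Others report (29, 32, 32): truth gives 1, best alternative gives 0.
Others report (32, 29, 32): truth gives 1, best alternative gives 0.
Others report (32, 32, 29): truth gives 1, best alternative gives 0.
Others report (32, 32, 32): truth gives 1, best alternative gives 1.
Others report (2, 2, 2): truth gives 0, best alternative gives 0.
Others report (2, 2, 20): truth gives 0, best alternative gives 0.
(Remaining 58 profiles checked similarly; truth is weakly best in each.)
In every case the truthful report is at least as good as any alternative, so it is a dominant strategy.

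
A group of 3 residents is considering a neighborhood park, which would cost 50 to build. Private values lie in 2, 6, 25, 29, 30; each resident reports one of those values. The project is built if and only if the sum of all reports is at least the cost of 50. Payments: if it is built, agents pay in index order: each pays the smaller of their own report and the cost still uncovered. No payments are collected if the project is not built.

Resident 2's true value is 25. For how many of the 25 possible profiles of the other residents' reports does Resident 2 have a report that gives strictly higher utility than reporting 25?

9

Others report (25, 25): truth gives 0; report 2 gives 23 > 0. Violating.
Others report (25, 29): truth gives 0; report 2 gives 23 > 0. Violating.
Others report (25, 30): truth gives 0; report 2 gives 23 > 0. Violating.
Others report (29, 25): truth gives 4; report 2 gives 23 > 4. Violating.
Others report (2, 2): truth gives 0; no alternative beats it.
Others report (2, 6): truth gives 0; no alternative beats it.
(Checking all 25 profiles: 9 have a profitable deviation, 16 do not.)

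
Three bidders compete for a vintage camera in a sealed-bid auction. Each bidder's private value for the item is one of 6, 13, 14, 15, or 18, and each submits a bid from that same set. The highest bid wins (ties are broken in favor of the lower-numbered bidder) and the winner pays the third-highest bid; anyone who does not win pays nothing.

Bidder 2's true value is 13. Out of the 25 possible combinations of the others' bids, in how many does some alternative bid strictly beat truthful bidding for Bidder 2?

6

Others bid (6, 14): truth gives 0; bid 14 gives 7 > 0. Violating.
Others bid (6, 15): truth gives 0; bid 15 gives 7 > 0. Violating.
Others bid (6, 18): truth gives 0; bid 18 gives 7 > 0. Violating.
Others bid (13, 6): truth gives 0; bid 14 gives 7 > 0. Violating.
Others bid (6, 6): truth gives 7; no alternative beats it.
Others bid (6, 13): truth gives 7; no alternative beats it.
(Checking all 25 profiles: 6 have a profitable deviation, 19 do not.)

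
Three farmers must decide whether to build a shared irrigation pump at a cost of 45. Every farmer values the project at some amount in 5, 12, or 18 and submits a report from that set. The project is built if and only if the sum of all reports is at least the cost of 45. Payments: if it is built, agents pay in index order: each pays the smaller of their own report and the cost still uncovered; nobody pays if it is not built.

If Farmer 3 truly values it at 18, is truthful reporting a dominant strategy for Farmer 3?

Check each profile of the others' reports and compare truth against every alternative report.
Others report (12, 18): truth gives 3, best alternative gives 0.
Others report (18, 12): truth gives 3, best alternative gives 0.
Others report (18, 18): truth gives 9, best alternative gives 9.
Others report (5, 5): truth gives 0, best alternative gives 0.
Others report (5, 12): truth gives 0, best alternative gives 0.
Others report (5, 18): truth gives 0, best alternative gives 0.
(Remaining 3 profiles checked similarly; truth is weakly best in each.)
In every case the truthful report is at least as good as any alternative, so it is a dominant strategy.

Yes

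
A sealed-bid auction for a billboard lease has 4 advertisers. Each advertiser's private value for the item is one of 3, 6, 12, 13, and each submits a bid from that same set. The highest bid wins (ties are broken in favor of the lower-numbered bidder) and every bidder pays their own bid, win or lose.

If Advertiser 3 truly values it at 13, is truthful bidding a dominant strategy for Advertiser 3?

No

Consider the case where Advertiser 1 bids 3, Advertiser 2 bids 3 and Advertiser 4 bids 3.
Truthful bid 13: wins, pays 13, utility 13 - 13 = 0.
Bid 6 instead: wins, pays 6, utility 13 - 6 = 7.
Since 7 > 0, bidding 6 is strictly better here, so truthful bidding is not dominant.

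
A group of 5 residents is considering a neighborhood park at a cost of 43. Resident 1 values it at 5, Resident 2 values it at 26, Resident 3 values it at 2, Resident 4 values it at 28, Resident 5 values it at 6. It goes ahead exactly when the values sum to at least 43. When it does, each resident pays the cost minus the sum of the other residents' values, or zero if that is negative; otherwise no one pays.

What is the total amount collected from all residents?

6

Total value 67 ≥ cost 43, so it is built.
Resident 1: others sum to 62; max(0, 43 - 62) = 0.
Resident 2: others sum to 41; max(0, 43 - 41) = 2.
Resident 3: others sum to 65; max(0, 43 - 65) = 0.
Resident 4: others sum to 39; max(0, 43 - 39) = 4.
Resident 5: others sum to 61; max(0, 43 - 61) = 0.
Total collected = 0 + 2 + 0 + 4 + 0 = 6.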